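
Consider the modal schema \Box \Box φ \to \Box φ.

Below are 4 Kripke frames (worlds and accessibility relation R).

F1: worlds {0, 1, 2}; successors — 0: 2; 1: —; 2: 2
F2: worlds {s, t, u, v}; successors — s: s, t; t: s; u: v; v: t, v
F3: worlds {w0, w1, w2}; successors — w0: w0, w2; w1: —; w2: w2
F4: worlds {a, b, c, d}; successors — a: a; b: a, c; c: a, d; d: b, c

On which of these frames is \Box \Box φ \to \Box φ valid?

F1, F2, F3

This is the axiom for density; its first-order frame correspondent is \forall x \forall y (Rxy \to \exists z (Rxz \wedge Rzy)).
F1: satisfies the condition.
F2: satisfies the condition.
F3: satisfies the condition.
F4: fails — Rbc but no z with Rbz and Rzc.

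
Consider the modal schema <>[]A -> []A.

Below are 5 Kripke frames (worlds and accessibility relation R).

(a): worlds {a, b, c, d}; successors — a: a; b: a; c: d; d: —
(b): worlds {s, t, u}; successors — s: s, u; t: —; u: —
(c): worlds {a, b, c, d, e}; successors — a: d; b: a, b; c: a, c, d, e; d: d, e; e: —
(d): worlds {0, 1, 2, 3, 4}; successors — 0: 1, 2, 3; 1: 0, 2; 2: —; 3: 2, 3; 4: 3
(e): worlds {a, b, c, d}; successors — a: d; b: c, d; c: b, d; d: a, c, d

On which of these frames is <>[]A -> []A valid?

The schema corresponds to the Euclidean property: forall x forall y forall z (Rxy & Rxz -> Ryz).
(a): fails — Rcd and Rcd but not Rdd.
(b): fails — Rsu and Rsu but not Ruu.
(c): fails — Rba and Rbb but not Rab.
(d): fails — R02 and R02 but not R22.
(e): fails — Rbc and Rbc but not Rcc.
Valid on no frame.

none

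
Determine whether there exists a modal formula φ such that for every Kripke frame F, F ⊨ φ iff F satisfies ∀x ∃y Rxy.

Yes: it is seriality, defined by the D schema □q → ◇q.
Suppose □q→◇q is valid. At any x set V(q)=W. Then □q at x, so ◇q at x, so x has a successor.

Yes, by □q → ◇q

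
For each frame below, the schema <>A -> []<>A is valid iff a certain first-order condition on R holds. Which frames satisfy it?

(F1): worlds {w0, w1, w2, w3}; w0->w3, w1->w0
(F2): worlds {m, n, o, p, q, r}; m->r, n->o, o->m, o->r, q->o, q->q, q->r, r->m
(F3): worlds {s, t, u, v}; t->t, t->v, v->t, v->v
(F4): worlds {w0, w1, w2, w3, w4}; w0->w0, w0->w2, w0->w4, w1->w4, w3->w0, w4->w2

The schema corresponds to the Euclidean property: forall x forall y forall z (Rxy & Rxz -> Ryz).
(F1): fails — Rw0w3 and Rw0w3 but not Rw3w3.
(F2): fails — Rmr and Rmr but not Rrr.
(F3): holds.
(F4): fails — Rw0w4 and Rw0w4 but not Rw4w4.
Valid on: (F3).

(F3)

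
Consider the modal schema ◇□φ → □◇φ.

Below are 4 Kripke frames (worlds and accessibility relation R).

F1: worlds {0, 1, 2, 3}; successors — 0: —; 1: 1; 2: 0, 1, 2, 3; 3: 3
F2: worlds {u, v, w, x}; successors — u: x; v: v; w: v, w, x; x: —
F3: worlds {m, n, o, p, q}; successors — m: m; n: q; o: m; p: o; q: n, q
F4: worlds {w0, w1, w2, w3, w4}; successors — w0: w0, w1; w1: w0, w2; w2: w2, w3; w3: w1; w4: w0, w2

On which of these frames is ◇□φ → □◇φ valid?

The schema corresponds to convergence: ∀x ∀y ∀z (Rxy ∧ Rxz → ∃w (Ryw ∧ Rzw)).
F1: fails — R23 and R20 but 3 and 0 have no common successor.
F2: fails — Rux and Rux but x and x have no common successor.
F3: ✓.
F4: fails — Rw1w2 and Rw1w0 but w2 and w0 have no common successor.
Valid on: F3.

F3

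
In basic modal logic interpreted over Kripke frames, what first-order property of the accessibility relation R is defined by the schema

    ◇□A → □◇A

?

convergence: ∀x ∀y ∀z (Rxy ∧ Rxz → ∃w (Ryw ∧ Rzw))

This schema is the .2 axiom.
Its frame correspondent is convergence — ∀x ∀y ∀z (Rxy ∧ Rxz → ∃w (Ryw ∧ Rzw)).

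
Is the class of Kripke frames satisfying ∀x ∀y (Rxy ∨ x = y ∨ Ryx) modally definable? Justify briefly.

If a class were modally definable it would be closed under disjoint unions (Goldblatt–Thomason).
Take 3 disjoint single-world reflexive frames: each is trivially connected, but their disjoint union has 3 worlds with no edge between distinct components, so it is not connected.
Hence connectedness of R is not modally definable.

Not modally definable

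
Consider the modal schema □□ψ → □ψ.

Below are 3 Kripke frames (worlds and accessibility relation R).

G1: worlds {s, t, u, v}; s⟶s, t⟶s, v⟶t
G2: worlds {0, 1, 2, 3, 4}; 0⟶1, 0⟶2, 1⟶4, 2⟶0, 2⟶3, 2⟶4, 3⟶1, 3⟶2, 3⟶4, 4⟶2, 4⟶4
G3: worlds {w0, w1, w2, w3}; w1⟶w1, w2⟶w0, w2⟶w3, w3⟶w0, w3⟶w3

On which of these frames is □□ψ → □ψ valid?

Frame correspondent (Sahlqvist): ∀x ∀y (Rxy → ∃z (Rxz ∧ Rzy)) — i.e. density.
G1: fails — Rvt but no z with Rvz and Rzt.
G2: fails — R02 but no z with R0z and Rz2.
G3: satisfies the condition.

G3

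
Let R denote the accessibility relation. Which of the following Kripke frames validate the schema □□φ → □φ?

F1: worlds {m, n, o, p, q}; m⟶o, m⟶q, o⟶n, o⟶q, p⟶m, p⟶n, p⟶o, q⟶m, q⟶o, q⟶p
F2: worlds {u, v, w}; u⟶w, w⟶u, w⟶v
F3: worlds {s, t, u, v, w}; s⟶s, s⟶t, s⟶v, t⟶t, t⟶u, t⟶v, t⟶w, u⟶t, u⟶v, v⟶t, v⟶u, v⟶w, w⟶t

The schema corresponds to density: ∀x ∀y (Rxy → ∃z (Rxz ∧ Rzy)).
F1: fails — Ron but no z with Roz and Rzn.
F2: fails — Rwu but no z with Rwz and Rzu.
F3: ✓.
Valid on: F3.

F3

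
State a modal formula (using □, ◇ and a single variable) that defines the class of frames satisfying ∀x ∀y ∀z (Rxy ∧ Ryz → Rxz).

□p → □□p

The condition is transitivity. The 4 schema □p → □□p defines it.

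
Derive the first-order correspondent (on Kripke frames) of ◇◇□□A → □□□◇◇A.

∀x ∀y ∀z ((xR²y ∧ xR³z) → ∃w (yR²w ∧ zR²w))

This is a Sahlqvist (Geach-type) schema ◇^2□^2A → □^3◇^2A.
Minimal-valuation argument: fix x; take any y with xR^2y and any z with xR^3z. Set V(A) to the set of worlds R-reachable from y in exactly 2 steps. Then □^2A holds at y, so the antecedent holds at x; validity forces ◇^2A at z, giving a w with zR^2w and yR^2w.
First-order correspondent: ∀x ∀y ∀z ((xR²y ∧ xR³z) → ∃w (yR²w ∧ zR²w)).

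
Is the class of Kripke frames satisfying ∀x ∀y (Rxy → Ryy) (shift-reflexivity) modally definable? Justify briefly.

Definable; □(□q → q) defines it

Yes: it is shift-reflexivity, defined by the T□ schema □(□q → q).
Suppose □(□q→q) is valid. Take Rxy and set V(q)={w : Ryw}. Then at y, □q holds; since □(□q→q) at x, □q→q at y, so q at y, i.e. Ryy.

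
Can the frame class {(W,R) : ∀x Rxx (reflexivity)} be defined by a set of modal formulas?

The condition is reflexivity. A defining modal formula is □q → q.

Yes, by □q → q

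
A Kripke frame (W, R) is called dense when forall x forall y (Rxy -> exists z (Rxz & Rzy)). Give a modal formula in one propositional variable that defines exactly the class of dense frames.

A defining formula is □□q → □q (the C4 axiom).
Suppose □□q→□q is valid. Take Rxy and set V(q)={w : xR²w}. Then □□q at x, so □q at x, so q at y, i.e. ∃z(Rxz∧Rzy).

□□q → □q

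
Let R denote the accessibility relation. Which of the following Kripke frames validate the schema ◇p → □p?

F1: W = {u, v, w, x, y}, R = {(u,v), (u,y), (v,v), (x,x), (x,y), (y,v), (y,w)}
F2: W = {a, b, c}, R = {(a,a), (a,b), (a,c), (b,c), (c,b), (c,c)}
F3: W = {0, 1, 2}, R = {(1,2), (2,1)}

The schema corresponds to partial functionality: ∀x ∀y ∀z (Rxy ∧ Rxz → y = z).
F1: fails — u sees both v and y.
F2: fails — a sees both a and b.
F3: ✓.

F3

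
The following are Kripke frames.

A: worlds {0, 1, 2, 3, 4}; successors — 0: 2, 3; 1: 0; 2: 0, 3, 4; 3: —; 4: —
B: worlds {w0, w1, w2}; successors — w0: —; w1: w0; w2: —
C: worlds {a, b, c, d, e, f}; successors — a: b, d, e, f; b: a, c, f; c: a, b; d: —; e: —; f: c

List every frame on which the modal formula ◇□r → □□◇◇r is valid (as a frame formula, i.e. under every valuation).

B

Frame correspondent (Sahlqvist): ∀x ∀y ∀z ((xRy ∧ xR²z) → ∃w (yRw ∧ zR²w)) — i.e. a generalized confluence (Geach) condition.
A: fails — 0R2, 0R²3 but no w with 2Rw and 3R²w.
B: satisfies the condition.
C: fails — aRd, aR²a but no w with dRw and aR²w.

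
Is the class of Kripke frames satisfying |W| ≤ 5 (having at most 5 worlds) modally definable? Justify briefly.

If a class were modally definable it would be closed under disjoint unions (Goldblatt–Thomason).
Any modal formula valid on each of 6 disjoint one-world frames is valid on their disjoint union (validity is preserved under disjoint unions). Each one-world frame has |W|=1≤5, but the union has |W|=6.
So the class is not modally definable.

Not modally definable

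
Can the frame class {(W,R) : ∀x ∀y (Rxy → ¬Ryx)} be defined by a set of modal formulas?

Modal frame validity is preserved under surjective bounded morphisms.
The 5-cycle (worlds a,b,c,d,e with a→b→c→d→e→a) is asymmetric. Mapping every world to a single reflexive point • is a surjective bounded morphism, and the reflexive point is not asymmetric (R•• but asymmetry requires ¬R••).
So no modal formula (or set of formulas) defines exactly the asymmetric frames.

No — not modally definable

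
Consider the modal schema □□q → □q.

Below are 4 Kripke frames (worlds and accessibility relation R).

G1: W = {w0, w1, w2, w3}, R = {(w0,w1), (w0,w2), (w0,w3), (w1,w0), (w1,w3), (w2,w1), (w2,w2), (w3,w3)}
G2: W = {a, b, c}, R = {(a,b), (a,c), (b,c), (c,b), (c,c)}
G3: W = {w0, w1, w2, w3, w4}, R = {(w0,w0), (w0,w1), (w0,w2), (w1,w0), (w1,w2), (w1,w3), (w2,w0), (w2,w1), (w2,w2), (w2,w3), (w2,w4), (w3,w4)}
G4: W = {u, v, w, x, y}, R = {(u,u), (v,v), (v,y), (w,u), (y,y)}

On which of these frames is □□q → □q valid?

Frame correspondent (Sahlqvist): ∀x ∀y (Rxy → ∃z (Rxz ∧ Rzy)) — i.e. density.
G1: fails — Rw1w0 but no z with Rw1z and Rzw0.
G2: satisfies the condition.
G3: fails — Rw3w4 but no z with Rw3z and Rzw4.
G4: satisfies the condition.
Valid on: G2, G4.

G2, G4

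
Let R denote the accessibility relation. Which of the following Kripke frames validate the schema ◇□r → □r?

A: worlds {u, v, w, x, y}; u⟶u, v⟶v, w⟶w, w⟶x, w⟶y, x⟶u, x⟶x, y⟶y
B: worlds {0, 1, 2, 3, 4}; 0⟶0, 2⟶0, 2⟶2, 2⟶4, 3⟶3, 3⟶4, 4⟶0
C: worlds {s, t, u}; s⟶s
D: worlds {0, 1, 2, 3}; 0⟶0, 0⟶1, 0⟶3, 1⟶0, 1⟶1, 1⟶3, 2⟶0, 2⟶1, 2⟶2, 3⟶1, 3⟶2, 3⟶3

The schema corresponds to the Euclidean property: ∀x ∀y ∀z (Rxy ∧ Rxz → Ryz).
A: fails — Rwx and Rww but not Rxw.
B: fails — R20 and R22 but not R02.
C: holds.
D: fails — R03 and R00 but not R30.

C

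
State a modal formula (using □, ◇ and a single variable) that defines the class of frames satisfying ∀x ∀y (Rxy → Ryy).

□(□q → q)

The condition is shift-reflexivity. The T□ schema □(□q → q) defines it.
Suppose □(□q→q) is valid. Take Rxy and set V(q)={w : Ryw}. Then at y, □q holds; since □(□q→q) at x, □q→q at y, so q at y, i.e. Ryy.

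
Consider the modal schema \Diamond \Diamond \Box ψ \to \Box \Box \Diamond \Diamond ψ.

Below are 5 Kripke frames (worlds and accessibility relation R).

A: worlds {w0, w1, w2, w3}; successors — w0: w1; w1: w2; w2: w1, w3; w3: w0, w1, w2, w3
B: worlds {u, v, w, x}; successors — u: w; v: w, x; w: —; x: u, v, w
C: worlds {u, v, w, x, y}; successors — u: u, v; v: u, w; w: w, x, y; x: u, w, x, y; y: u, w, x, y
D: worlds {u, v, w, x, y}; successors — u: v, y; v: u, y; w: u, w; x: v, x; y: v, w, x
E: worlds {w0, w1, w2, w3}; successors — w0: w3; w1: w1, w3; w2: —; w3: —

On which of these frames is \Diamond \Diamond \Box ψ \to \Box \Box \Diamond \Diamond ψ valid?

The schema corresponds to a generalized confluence (Geach) condition: \forall x \forall y \forall z ((x R^2 y \wedge x R^2 z) \to \exists w (yRw \wedge z R^2 w)).
A: fails — w1R²w1, w1R²w1 but no w with w1Rw and w1R²w.
B: fails — vR²u, vR²u but no t with uRt and uR²t.
C: condition met.
D: condition met.
E: fails — w1R²w1, w1R²w3 but no w with w1Rw and w3R²w.

C, D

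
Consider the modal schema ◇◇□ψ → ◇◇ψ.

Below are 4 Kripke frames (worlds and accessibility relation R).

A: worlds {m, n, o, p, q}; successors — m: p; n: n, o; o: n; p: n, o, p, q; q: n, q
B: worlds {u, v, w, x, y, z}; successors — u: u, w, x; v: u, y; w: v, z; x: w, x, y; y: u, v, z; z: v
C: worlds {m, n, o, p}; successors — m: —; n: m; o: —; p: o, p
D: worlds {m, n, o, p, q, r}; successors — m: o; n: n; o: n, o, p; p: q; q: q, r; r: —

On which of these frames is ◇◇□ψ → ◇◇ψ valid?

Frame correspondent (Sahlqvist): ∀x ∀y (xR²y → ∃w (yRw ∧ xR²w)) — i.e. a generalized confluence (Geach) condition.
A: condition met.
B: condition met.
C: fails — pR²o but no w with oRw and pR²w.
D: fails — mR²p but no w with pRw and mR²w.

A, B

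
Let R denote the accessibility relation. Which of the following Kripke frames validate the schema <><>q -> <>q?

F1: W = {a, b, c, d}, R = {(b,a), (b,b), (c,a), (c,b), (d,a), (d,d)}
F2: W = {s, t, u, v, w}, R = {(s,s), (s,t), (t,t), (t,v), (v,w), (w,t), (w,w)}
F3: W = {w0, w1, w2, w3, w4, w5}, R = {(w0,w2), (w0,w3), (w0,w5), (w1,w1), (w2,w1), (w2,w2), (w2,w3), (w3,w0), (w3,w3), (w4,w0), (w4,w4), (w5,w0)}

F1

This is the axiom for transitivity; its first-order frame correspondent is forall x forall y forall z (Rxy & Ryz -> Rxz).
F1: holds.
F2: fails — Rwt and Rtv but not Rwv.
F3: fails — Rw3w0 and Rw0w5 but not Rw3w5.
Valid on: F1.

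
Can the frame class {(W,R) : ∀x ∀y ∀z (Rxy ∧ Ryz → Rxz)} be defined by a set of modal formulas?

Yes: it is transitivity, defined by the 4 schema □p → □□p.
Suppose □p→□□p is valid. Take Rxy, Ryz and set V(p)={w : Rxw}. Then □p at x, so □□p at x, so □p at y, so p at z, i.e. Rxz.

Definable; □p → □□p defines it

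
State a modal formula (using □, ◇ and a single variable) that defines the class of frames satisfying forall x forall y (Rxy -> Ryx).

The condition is symmetry. The B schema r → □◇r defines it.

r → □◇r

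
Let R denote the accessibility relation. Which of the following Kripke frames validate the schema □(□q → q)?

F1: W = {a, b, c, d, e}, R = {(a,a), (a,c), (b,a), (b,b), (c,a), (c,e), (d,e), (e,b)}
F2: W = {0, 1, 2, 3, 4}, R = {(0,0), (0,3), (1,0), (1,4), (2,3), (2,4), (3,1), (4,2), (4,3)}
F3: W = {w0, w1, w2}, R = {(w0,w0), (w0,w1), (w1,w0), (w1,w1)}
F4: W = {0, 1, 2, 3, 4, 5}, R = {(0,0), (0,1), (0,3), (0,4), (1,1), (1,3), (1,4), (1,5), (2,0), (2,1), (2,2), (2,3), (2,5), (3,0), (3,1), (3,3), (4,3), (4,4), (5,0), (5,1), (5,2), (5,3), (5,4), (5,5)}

This is the axiom for shift-reflexivity; its first-order frame correspondent is ∀x ∀y (Rxy → Ryy).
F1: fails — Rde but not Ree.
F2: fails — R31 but not R11.
F3: satisfies the condition.
F4: satisfies the condition.
Valid on: F3, F4.

F3, F4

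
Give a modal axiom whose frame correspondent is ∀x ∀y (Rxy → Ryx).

ψ → □◇ψ

A defining formula is ψ → □◇ψ (the B axiom).
Suppose ψ→□◇ψ is valid. Take Rxy and set V(ψ)={x}. Then ψ at x, so □◇ψ at x, so ◇ψ at y, so some z with Ryz has ψ; z=x, i.e. Ryx.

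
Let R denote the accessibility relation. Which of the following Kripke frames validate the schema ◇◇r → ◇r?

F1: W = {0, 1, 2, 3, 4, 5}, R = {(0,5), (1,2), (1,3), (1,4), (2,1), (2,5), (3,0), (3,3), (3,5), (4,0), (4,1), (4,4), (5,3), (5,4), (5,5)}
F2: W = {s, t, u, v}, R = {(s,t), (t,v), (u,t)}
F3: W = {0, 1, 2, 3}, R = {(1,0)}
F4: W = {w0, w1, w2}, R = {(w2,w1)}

F3, F4

Frame correspondent (Sahlqvist): ∀x ∀y ∀z (Rxy ∧ Ryz → Rxz) — i.e. transitivity.
F1: fails — R53 and R30 but not R50.
F2: fails — Rut and Rtv but not Ruv.
F3: holds.
F4: holds.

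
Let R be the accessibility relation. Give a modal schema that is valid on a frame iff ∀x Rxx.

□q → q

The condition is reflexivity. The T schema □q → q defines it.
Suppose □q→q is valid. At any x set V(q)={w : Rxw}. Then □q holds at x, so q holds at x, i.e. Rxx.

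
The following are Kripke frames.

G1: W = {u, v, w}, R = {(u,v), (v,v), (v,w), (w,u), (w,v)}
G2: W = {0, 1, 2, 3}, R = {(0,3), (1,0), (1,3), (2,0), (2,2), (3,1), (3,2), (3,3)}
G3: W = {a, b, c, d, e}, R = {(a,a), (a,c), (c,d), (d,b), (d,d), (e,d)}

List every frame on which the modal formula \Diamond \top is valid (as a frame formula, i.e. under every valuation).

G1, G2

This is the axiom for seriality; its first-order frame correspondent is \forall x \exists y Rxy.
G1: ✓.
G2: ✓.
G3: fails — world b has no successor.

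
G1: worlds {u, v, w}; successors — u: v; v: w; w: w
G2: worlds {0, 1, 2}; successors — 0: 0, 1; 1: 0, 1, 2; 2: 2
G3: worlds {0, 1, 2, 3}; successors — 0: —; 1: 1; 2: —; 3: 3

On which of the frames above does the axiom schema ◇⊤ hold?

Frame correspondent (Sahlqvist): ∀x ∃y Rxy — i.e. seriality.
G1: holds.
G2: holds.
G3: fails — world 0 has no successor.

G1, G2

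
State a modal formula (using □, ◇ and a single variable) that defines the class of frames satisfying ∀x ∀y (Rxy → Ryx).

r → □◇r

The condition is symmetry. The B schema r → □◇r defines it.
Suppose r→□◇r is valid. Take Rxy and set V(r)={x}. Then r at x, so □◇r at x, so ◇r at y, so some z with Ryz has r; z=x, i.e. Ryx.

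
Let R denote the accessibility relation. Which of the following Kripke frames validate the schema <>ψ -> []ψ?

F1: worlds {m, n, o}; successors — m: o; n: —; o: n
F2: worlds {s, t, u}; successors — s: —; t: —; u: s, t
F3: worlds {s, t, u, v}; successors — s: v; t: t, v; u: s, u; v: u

The schema corresponds to partial functionality: forall x forall y forall z (Rxy & Rxz -> y = z).
F1: ✓.
F2: fails — u sees both s and t.
F3: fails — t sees both t and v.

F1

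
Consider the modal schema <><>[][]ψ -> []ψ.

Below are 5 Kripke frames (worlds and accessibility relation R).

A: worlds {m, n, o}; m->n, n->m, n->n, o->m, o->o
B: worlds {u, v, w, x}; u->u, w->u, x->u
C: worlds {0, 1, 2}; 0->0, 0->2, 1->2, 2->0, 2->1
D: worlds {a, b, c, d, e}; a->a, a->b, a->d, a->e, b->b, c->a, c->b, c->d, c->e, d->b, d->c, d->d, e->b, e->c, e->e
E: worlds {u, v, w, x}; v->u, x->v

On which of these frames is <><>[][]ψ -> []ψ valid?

Frame correspondent (Sahlqvist): forall x forall y forall z ((x R^2 y & xRz) -> exists w (y R^2 w & z = w)) — i.e. a generalized confluence (Geach) condition.
A: fails — oR²m, oRo but no w with mR²w and o=w.
B: satisfies the condition.
C: fails — 0R²1, 0R2 but no w with 1R²w and 2=w.
D: fails — aR²b, aRa but no w with bR²w and a=w.
E: fails — xR²u, xRv but no t with uR²t and v=t.

B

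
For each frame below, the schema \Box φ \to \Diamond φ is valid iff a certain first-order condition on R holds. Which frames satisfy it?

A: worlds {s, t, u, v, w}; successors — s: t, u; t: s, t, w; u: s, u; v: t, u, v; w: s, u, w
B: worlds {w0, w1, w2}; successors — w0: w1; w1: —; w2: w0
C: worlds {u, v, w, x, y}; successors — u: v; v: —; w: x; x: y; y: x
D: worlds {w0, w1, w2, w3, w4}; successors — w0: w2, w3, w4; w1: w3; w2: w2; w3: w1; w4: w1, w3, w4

The schema corresponds to seriality: \forall x \exists y Rxy.
A: condition met.
B: fails — world w1 has no successor.
C: fails — world v has no successor.
D: condition met.

A, D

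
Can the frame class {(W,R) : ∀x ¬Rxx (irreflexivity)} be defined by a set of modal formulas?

No

Any modally definable frame class is closed under surjective bounded morphisms.
The 4-cycle (worlds s,t,u,v with s→t→u→v→s) is irreflexive, and the map sending every world to a single reflexive point • is a surjective bounded morphism (forth: every edge maps to (•,•); back: every world has a successor). So any modal formula valid on the 4-cycle is also valid on the reflexive point, which is not irreflexive.
Hence irreflexivity is not modally definable.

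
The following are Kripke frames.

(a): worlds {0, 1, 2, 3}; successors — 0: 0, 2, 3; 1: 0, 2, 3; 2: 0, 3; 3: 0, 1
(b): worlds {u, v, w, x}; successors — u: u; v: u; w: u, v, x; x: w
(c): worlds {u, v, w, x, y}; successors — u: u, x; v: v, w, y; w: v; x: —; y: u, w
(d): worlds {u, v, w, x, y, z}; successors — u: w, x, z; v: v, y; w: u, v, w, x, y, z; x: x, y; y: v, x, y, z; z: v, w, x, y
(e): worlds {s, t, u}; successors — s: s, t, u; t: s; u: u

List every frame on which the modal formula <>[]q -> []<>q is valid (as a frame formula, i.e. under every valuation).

The schema corresponds to convergence: forall x forall y forall z (Rxy & Rxz -> exists w (Ryw & Rzw)).
(a): satisfies the condition.
(b): fails — Rwu and Rwx but u and x have no common successor.
(c): fails — Ruu and Rux but u and x have no common successor.
(d): fails — Rwv and Rwu but v and u have no common successor.
(e): fails — Rsu and Rst but u and t have no common successor.
Valid on: (a).

(a)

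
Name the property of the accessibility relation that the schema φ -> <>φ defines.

Equivalently (dual form): □φ → φ.
Suppose □φ→φ is valid. At any x set V(φ)={w : Rxw}. Then □φ holds at x, so φ holds at x, i.e. Rxx.

reflexivity: forall x Rxx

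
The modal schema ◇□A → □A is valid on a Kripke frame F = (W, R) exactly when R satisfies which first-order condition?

This is a form of the 5 axiom.
It corresponds to the Euclidean property: ∀x ∀y ∀z (Rxy ∧ Rxz → Ryz).

The Euclidean property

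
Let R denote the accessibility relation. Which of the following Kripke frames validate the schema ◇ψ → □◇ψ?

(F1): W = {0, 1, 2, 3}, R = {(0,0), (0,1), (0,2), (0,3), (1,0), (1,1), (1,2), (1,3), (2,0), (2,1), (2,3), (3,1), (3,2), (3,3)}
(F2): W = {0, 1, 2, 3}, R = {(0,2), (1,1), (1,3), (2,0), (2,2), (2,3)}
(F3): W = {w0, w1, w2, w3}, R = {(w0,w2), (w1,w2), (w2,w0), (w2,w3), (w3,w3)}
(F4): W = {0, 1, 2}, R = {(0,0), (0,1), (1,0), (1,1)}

(F4)

This is the axiom for the Euclidean property; its first-order frame correspondent is ∀x ∀y ∀z (Rxy ∧ Rxz → Ryz).
(F1): fails — R02 and R02 but not R22.
(F2): fails — R13 and R11 but not R31.
(F3): fails — Rw0w2 and Rw0w2 but not Rw2w2.
(F4): satisfies the condition.
Valid on: (F4).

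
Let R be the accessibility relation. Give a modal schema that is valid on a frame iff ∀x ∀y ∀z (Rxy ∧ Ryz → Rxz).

□s → □□s

A defining formula is □s → □□s (the 4 axiom).
Suppose □s→□□s is valid. Take Rxy, Ryz and set V(s)={w : Rxw}. Then □s at x, so □□s at x, so □s at y, so s at z, i.e. Rxz.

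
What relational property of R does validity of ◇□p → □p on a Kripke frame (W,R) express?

This schema is equivalent to the 5 axiom ◇p → □◇p.
Its frame correspondent is the Euclidean property — ∀x ∀y ∀z (Rxy ∧ Rxz → Ryz).

the Euclidean property: ∀x ∀y ∀z (Rxy ∧ Rxz → Ryz)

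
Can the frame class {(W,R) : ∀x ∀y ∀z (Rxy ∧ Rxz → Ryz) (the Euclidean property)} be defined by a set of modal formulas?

Yes, by ◇p → □◇p

Yes: it is the Euclidean property, defined by the 5 schema ◇p → □◇p.
Suppose ◇p→□◇p is valid. Take Rxy, Rxz and set V(p)={y}. Then ◇p at x, so □◇p at x, so ◇p at z, so some w with Rzw has p; w=y, i.e. Rzy. By symmetry of the argument, Ryz.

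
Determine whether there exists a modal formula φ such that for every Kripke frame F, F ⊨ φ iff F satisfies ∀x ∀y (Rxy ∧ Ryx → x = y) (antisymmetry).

No

If a class were modally definable it would be closed under surjective bounded morphisms (Goldblatt–Thomason).
The 4-cycle (worlds 0,1,2,3 with 0→1→2→3→0) is antisymmetric. Sending even-indexed worlds to s and odd-indexed worlds to t is a surjective bounded morphism onto the two-world frame with s↔t, which is not antisymmetric.
So no modal formula (or set of formulas) defines exactly the antisymmetric frames.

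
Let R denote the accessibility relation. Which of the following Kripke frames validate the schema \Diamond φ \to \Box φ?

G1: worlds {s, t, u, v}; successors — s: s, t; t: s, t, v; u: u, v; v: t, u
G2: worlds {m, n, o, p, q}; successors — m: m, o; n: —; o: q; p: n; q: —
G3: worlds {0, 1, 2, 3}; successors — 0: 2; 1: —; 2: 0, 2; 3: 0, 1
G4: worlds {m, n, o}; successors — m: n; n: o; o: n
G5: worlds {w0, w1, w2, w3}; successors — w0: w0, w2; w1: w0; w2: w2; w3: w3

This is the axiom for partial functionality; its first-order frame correspondent is \forall x \forall y \forall z (Rxy \wedge Rxz \to y = z).
G1: fails — s sees both s and t.
G2: fails — m sees both m and o.
G3: fails — 2 sees both 0 and 2.
G4: condition met.
G5: fails — w0 sees both w0 and w2.

G4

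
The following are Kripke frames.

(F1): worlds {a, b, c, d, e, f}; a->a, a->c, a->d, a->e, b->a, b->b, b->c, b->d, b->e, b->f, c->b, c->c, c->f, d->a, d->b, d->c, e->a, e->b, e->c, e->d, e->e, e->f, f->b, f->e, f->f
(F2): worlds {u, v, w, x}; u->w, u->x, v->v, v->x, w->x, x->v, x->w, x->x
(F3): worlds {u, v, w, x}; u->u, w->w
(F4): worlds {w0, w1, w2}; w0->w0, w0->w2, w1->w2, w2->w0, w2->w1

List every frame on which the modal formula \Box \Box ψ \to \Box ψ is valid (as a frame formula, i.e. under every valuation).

(F1), (F2), (F3)

This is the axiom for density; its first-order frame correspondent is \forall x \forall y (Rxy \to \exists z (Rxz \wedge Rzy)).
(F1): ✓.
(F2): ✓.
(F3): ✓.
(F4): fails — Rw1w2 but no z with Rw1z and Rzw2.
Valid on: (F1), (F2), (F3).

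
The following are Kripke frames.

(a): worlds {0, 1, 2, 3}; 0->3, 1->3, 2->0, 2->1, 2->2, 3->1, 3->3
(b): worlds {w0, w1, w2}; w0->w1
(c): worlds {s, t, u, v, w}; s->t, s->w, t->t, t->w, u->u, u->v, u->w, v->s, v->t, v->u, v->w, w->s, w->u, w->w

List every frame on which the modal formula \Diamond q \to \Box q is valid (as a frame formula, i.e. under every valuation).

(b)

Frame correspondent (Sahlqvist): \forall x \forall y \forall z (Rxy \wedge Rxz \to y = z) — i.e. partial functionality.
(a): fails — 2 sees both 0 and 1.
(b): satisfies the condition.
(c): fails — s sees both t and w.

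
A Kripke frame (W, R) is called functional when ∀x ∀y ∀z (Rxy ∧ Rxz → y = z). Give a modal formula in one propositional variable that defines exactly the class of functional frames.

◇ψ → □ψ

A defining formula is ◇ψ → □ψ (the CD axiom).
Suppose ◇ψ→□ψ is valid. Take Rxy, Rxz and set V(ψ)={y}. Then ◇ψ at x, so □ψ at x, so ψ at z, i.e. z=y.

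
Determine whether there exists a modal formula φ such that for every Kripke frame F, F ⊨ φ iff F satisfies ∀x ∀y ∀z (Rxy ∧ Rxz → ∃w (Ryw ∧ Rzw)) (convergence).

Yes, by ◇□q → □◇q

The condition is convergence. A defining modal formula is ◇□q → □◇q.
Suppose ◇□q→□◇q is valid. Take Rxy, Rxz and set V(q)={w : Ryw}. Then □q at y so ◇□q at x, so □◇q at x, so ◇q at z, giving w with Rzw and Ryw.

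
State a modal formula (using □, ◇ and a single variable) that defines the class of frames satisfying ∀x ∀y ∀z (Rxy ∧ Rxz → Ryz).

The condition is the Euclidean property. The 5 schema ◇s → □◇s defines it.
Suppose ◇s→□◇s is valid. Take Rxy, Rxz and set V(s)={y}. Then ◇s at x, so □◇s at x, so ◇s at z, so some w with Rzw has s; w=y, i.e. Rzy. By symmetry of the argument, Ryz.

◇s → □◇s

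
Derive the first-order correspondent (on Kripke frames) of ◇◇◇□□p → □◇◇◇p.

∀x ∀y ∀z ((xR³y ∧ xRz) → ∃w (yR²w ∧ zR³w))

This is a Sahlqvist (Geach-type) schema ◇^3□^2p → □^1◇^3p.
Minimal-valuation argument: fix x; take any y with xR^3y and any z with xR^1z. Set V(p) to the set of worlds R-reachable from y in exactly 2 steps. Then □^2p holds at y, so the antecedent holds at x; validity forces ◇^3p at z, giving a w with zR^3w and yR^2w.
First-order correspondent: ∀x ∀y ∀z ((xR³y ∧ xRz) → ∃w (yR²w ∧ zR³w)).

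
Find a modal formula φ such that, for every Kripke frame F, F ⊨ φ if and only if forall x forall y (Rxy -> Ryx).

q → □◇q

A defining formula is q → □◇q (the B axiom).
Suppose q→□◇q is valid. Take Rxy and set V(q)={x}. Then q at x, so □◇q at x, so ◇q at y, so some z with Ryz has q; z=x, i.e. Ryx.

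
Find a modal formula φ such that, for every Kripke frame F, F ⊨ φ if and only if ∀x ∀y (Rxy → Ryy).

□(□s → s)

A defining formula is □(□s → s) (the T□ axiom).
Suppose □(□s→s) is valid. Take Rxy and set V(s)={w : Ryw}. Then at y, □s holds; since □(□s→s) at x, □s→s at y, so s at y, i.e. Ryy.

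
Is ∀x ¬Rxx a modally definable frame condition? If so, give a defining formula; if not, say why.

If a class were modally definable it would be closed under surjective bounded morphisms (Goldblatt–Thomason).
The 5-cycle (worlds w0,w1,w2,w3,w4 with w0→w1→w2→w3→w4→w0) is irreflexive, and the map sending every world to a single reflexive point • is a surjective bounded morphism (forth: every edge maps to (•,•); back: every world has a successor). So any modal formula valid on the 5-cycle is also valid on the reflexive point, which is not irreflexive.
So no modal formula (or set of formulas) defines exactly the irreflexive frames.

No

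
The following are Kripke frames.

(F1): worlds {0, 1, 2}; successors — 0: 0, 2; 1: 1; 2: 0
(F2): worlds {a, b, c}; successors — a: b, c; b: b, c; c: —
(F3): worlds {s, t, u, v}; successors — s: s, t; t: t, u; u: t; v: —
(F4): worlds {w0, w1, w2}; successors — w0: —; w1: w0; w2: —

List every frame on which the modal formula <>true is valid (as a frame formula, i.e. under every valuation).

The schema corresponds to seriality: forall x exists y Rxy.
(F1): ✓.
(F2): fails — world c has no successor.
(F3): fails — world v has no successor.
(F4): fails — world w0 has no successor.
Valid on: (F1).

(F1)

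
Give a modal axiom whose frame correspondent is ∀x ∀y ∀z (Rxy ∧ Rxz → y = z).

The condition is partial functionality. The CD schema ◇ψ → □ψ defines it.

◇ψ → □ψ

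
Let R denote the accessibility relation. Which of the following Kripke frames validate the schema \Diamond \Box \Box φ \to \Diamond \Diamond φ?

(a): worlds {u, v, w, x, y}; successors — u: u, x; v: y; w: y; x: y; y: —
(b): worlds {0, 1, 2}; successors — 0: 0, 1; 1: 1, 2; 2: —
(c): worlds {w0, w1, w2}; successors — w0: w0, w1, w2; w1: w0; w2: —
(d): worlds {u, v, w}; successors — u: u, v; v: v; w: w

(d)

The schema corresponds to a generalized confluence (Geach) condition: \forall x \forall y (xRy \to \exists w (y R^2 w \wedge x R^2 w)).
(a): fails — uRx but no t with xR²t and uR²t.
(b): fails — 1R2 but no w with 2R²w and 1R²w.
(c): fails — w0Rw2 but no w with w2R²w and w0R²w.
(d): satisfies the condition.
Valid on: (d).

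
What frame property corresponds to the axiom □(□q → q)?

Suppose □(□q→q) is valid. Take Rxy and set V(q)={w : Ryw}. Then at y, □q holds; since □(□q→q) at x, □q→q at y, so q at y, i.e. Ryy.
The converse is a direct semantic check.
So the correspondent is shift-reflexivity.

shift-reflexivity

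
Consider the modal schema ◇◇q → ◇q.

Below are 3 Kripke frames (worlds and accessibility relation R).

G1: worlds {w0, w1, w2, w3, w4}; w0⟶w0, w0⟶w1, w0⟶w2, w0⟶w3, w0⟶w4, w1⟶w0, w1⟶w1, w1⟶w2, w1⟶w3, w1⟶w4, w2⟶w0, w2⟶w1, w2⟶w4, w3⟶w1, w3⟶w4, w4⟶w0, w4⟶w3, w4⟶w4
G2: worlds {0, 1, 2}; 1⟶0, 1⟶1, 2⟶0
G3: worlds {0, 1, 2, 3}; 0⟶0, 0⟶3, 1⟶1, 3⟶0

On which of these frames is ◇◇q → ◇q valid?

Frame correspondent (Sahlqvist): ∀x ∀y (xR²y → ∃w (y = w ∧ xRw)) — i.e. a generalized confluence (Geach) condition.
G1: fails — w2R²w2 but no w with w2=w and w2Rw.
G2: holds.
G3: fails — 3R²3 but no w with 3=w and 3Rw.

G2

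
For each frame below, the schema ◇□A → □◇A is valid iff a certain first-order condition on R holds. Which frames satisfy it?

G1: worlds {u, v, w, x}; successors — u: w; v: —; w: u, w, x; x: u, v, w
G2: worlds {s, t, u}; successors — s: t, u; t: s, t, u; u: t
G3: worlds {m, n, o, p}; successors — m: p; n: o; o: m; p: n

G2, G3

The schema corresponds to convergence: ∀x ∀y ∀z (Rxy ∧ Rxz → ∃w (Ryw ∧ Rzw)).
G1: fails — Rxw and Rxv but w and v have no common successor.
G2: ✓.
G3: ✓.
Valid on: G2, G3.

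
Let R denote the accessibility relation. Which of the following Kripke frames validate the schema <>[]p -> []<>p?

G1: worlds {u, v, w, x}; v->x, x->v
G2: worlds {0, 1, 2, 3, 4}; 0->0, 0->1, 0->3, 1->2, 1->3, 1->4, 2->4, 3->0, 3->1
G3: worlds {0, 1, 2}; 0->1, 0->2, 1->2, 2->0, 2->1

The schema corresponds to convergence: forall x forall y forall z (Rxy & Rxz -> exists w (Ryw & Rzw)).
G1: satisfies the condition.
G2: fails — R01 and R03 but 1 and 3 have no common successor.
G3: fails — R02 and R01 but 2 and 1 have no common successor.

G1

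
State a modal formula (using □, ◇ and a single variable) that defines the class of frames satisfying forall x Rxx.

This is reflexivity; the standard corresponding axiom is T: □s → s.
Suppose □s→s is valid. At any x set V(s)={w : Rxw}. Then □s holds at x, so s holds at x, i.e. Rxx.

□s → s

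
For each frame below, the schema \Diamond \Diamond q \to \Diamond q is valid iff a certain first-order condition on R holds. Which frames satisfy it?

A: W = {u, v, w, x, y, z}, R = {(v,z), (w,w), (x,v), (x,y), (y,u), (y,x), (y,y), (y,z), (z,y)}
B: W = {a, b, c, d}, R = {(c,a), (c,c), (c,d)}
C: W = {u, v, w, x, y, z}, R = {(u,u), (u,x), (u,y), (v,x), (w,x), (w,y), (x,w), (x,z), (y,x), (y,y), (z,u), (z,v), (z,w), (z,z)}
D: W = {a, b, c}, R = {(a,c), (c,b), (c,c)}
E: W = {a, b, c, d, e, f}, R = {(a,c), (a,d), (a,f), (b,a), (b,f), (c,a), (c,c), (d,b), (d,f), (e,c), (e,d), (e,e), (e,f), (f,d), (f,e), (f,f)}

B

Frame correspondent (Sahlqvist): \forall x \forall y \forall z (Rxy \wedge Ryz \to Rxz) — i.e. transitivity.
A: fails — Ryx and Rxv but not Ryv.
B: condition met.
C: fails — Rxw and Rwx but not Rxx.
D: fails — Rac and Rcb but not Rab.
E: fails — Rfe and Rec but not Rfc.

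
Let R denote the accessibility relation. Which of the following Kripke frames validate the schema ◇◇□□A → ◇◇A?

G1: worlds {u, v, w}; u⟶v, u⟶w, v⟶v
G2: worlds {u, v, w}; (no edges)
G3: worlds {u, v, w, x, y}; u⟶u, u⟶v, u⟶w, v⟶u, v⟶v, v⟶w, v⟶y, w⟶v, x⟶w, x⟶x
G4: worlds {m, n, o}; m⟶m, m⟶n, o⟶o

The schema corresponds to a generalized confluence (Geach) condition: ∀x ∀y (xR²y → ∃w (yR²w ∧ xR²w)).
G1: holds.
G2: holds.
G3: fails — uR²y but no t with yR²t and uR²t.
G4: fails — mR²n but no w with nR²w and mR²w.
Valid on: G1, G2.

G1, G2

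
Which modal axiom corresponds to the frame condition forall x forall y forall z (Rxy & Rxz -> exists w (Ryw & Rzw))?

◇□ψ → □◇ψ

The condition is convergence. The .2 schema ◇□ψ → □◇ψ defines it.
Suppose ◇□ψ→□◇ψ is valid. Take Rxy, Rxz and set V(ψ)={w : Ryw}. Then □ψ at y so ◇□ψ at x, so □◇ψ at x, so ◇ψ at z, giving w with Rzw and Ryw.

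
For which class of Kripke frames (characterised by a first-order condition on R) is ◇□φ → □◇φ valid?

Suppose ◇□φ→□◇φ is valid. Take Rxy, Rxz and set V(φ)={w : Ryw}. Then □φ at y so ◇□φ at x, so □◇φ at x, so ◇φ at z, giving w with Rzw and Ryw.
Conversely, any frame satisfying ∀x ∀y ∀z (Rxy ∧ Rxz → ∃w (Ryw ∧ Rzw)) validates the schema.
Frame condition: ∀x ∀y ∀z (Rxy ∧ Rxz → ∃w (Ryw ∧ Rzw)).

convergence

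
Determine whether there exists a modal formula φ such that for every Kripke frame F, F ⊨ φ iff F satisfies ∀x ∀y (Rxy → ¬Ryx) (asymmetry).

Any modally definable frame class is closed under surjective bounded morphisms.
The 5-cycle (worlds s,t,u,v,w with s→t→u→v→w→s) is asymmetric. Mapping every world to a single reflexive point • is a surjective bounded morphism, and the reflexive point is not asymmetric (R•• but asymmetry requires ¬R••).
Hence asymmetry is not modally definable.

No — not modally definable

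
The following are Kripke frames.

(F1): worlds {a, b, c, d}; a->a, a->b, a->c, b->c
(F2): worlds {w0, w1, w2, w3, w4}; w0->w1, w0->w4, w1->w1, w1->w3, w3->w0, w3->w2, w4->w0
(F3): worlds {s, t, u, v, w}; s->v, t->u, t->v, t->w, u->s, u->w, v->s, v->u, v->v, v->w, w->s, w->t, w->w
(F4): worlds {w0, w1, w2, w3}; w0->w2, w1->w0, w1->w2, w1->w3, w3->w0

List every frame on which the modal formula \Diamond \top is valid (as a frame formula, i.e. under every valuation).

Frame correspondent (Sahlqvist): \forall x \exists y Rxy — i.e. seriality.
(F1): fails — world c has no successor.
(F2): fails — world w2 has no successor.
(F3): satisfies the condition.
(F4): fails — world w2 has no successor.

(F3)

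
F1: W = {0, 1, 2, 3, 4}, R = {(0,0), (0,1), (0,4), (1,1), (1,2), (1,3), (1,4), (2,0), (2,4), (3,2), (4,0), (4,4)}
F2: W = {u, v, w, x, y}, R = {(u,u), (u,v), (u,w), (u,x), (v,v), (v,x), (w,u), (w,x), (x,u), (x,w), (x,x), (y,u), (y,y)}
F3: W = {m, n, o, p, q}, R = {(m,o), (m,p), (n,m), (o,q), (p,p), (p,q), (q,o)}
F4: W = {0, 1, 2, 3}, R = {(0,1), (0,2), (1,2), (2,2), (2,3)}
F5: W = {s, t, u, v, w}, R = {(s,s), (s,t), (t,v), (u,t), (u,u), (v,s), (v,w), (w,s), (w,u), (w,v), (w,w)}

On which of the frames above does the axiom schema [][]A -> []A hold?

F2

Frame correspondent (Sahlqvist): forall x forall y (Rxy -> exists z (Rxz & Rzy)) — i.e. density.
F1: fails — R32 but no z with R3z and Rz2.
F2: satisfies the condition.
F3: fails — Rmo but no z with Rmz and Rzo.
F4: fails — R01 but no z with R0z and Rz1.
F5: fails — Rtv but no z with Rtz and Rzv.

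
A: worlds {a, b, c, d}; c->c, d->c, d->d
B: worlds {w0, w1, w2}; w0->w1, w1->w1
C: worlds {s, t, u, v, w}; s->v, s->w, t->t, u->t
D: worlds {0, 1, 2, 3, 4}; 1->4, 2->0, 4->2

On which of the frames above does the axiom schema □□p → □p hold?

This is the axiom for density; its first-order frame correspondent is ∀x ∀y (Rxy → ∃z (Rxz ∧ Rzy)).
A: satisfies the condition.
B: satisfies the condition.
C: fails — Rsv but no z with Rsz and Rzv.
D: fails — R42 but no z with R4z and Rz2.

A, B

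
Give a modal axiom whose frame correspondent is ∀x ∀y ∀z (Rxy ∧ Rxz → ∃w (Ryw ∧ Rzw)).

◇□q → □◇q

The condition is convergence. The .2 schema ◇□q → □◇q defines it.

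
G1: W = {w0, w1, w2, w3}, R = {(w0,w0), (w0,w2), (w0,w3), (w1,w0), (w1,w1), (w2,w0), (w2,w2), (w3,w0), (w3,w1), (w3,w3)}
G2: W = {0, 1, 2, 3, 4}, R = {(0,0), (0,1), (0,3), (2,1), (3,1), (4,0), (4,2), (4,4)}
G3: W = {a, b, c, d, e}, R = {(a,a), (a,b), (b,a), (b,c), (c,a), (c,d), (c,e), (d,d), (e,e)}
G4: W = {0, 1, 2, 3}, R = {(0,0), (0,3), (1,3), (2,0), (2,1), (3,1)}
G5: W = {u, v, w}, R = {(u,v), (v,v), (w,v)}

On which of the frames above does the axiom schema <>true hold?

G1, G3, G4, G5

Frame correspondent (Sahlqvist): forall x exists y Rxy — i.e. seriality.
G1: holds.
G2: fails — world 1 has no successor.
G3: holds.
G4: holds.
G5: holds.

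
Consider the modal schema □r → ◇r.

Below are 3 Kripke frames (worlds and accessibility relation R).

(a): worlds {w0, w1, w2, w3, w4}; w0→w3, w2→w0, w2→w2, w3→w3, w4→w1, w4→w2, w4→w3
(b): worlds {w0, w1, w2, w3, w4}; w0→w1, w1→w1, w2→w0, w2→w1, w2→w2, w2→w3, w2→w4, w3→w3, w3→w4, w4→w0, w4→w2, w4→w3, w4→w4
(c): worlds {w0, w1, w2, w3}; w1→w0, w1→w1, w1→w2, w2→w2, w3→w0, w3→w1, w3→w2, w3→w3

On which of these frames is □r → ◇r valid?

(b)

The schema corresponds to seriality: ∀x ∃y Rxy.
(a): fails — world w1 has no successor.
(b): holds.
(c): fails — world w0 has no successor.
Valid on: (b).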